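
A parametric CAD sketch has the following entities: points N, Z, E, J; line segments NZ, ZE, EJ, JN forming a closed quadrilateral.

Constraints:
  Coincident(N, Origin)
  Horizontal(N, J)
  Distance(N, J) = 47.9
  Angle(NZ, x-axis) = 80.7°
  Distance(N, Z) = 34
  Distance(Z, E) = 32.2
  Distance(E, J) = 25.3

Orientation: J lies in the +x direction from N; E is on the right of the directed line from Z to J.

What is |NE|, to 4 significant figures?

24.55

N is at the origin; NJ is horizontal with |NJ| = 47.9 and J in +x, so J = (47.9, 0). NZ runs at 80.7° with |NZ| = 34.0, so Z = (5.495, 33.55). E is determined by |ZE| = 32.2 and |EJ| = 25.3 together: it lies at the intersection of circle(Z, 32.2) and circle(J, 25.3). With |ZJ| = 54.07, the foot of the radical line on ZJ is 30.71 from Z and the perpendicular offset is √(32.2² − 30.71²) = 9.695. Taking the right-of-ZJ solution: E = (23.56, 6.897).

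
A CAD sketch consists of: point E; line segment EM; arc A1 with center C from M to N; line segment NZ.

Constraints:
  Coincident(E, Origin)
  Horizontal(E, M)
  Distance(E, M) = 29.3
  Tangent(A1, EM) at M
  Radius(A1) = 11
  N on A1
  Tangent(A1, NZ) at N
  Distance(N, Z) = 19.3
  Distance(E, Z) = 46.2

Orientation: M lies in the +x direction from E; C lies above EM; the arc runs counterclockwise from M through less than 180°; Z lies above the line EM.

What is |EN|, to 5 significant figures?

42.295

E is at the origin; E and M share the same y with |EM| = 29.3 and M on the +x side, so M = (29.300, 0.0000). The tangent condition forces CM to be normal to EM, so C = M + (0, 11) = (29.300, 11.000). Since CN ⟂ NZ (tangency), |CZ| = √(11.0² + 19.3²) = 22.215 regardless of where N sits on A1. So Z lies on both circle(E, 46.2) and circle(C, 22.215); the above-EM intersection is Z = (32.325, 33.008). N is the foot of the tangent from Z: N = (39.510, 15.095).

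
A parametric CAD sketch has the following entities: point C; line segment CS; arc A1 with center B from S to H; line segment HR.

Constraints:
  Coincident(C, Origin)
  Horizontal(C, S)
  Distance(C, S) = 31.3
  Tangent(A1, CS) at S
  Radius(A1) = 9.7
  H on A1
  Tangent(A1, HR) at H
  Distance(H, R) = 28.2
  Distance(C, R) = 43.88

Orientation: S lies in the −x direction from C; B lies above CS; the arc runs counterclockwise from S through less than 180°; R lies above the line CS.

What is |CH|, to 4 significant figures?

23.72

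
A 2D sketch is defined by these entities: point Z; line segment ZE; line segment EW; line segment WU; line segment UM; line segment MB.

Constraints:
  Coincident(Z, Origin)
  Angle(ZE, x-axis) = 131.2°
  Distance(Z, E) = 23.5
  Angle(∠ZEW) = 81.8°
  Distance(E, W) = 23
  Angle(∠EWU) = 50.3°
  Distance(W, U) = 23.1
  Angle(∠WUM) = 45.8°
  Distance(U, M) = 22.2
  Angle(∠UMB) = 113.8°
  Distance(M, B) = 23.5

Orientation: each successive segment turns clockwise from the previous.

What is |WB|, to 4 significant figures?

16.34

Z is at the origin; ZE runs at 131.2° with length 23.5, so E = (-15.48, 17.68). ∠ZEW = 81.8° gives EW at 33.00° from the x-axis; with |EW| = 23.0, W = (3.810, 30.21). ∠EWU = 50.3° gives WU at -96.70° from the x-axis; with |WU| = 23.1, U = (1.115, 7.266). ∠WUM = 45.8° gives UM at 129.1° from the x-axis; with |UM| = 22.2, M = (-12.89, 24.49). ∠UMB = 113.8° gives MB at 62.90° from the x-axis; with |MB| = 23.5, B = (-2.181, 45.41). Then |WB| = |B − W| = 16.34.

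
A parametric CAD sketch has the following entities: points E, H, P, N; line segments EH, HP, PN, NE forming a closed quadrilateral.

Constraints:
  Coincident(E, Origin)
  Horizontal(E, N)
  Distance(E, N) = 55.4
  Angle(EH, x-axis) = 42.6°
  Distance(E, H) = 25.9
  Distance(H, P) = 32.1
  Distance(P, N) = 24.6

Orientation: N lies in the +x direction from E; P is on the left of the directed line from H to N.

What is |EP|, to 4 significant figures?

55.94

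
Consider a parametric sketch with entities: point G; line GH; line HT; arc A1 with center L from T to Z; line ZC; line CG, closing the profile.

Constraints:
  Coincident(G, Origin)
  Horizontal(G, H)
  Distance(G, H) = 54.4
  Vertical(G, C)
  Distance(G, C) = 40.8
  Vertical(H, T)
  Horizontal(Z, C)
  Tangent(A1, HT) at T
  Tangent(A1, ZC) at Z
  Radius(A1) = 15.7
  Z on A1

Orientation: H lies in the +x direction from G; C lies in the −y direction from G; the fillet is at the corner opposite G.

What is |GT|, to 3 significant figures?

59.9

The virtual corner opposite G is at (54.4, -40.8). A1 meets HT tangentially, so LT is at right angles to HT and the tangent condition forces LZ to be normal to ZC, with radius 15.7, so the center L sits 15.7 in from both sides at L = (38.7, -25.1). That places the tangent points at T = (54.4, -25.1) on HT and Z = (38.7, -40.8) on ZC. Then |GT| = |T − G| = 59.9.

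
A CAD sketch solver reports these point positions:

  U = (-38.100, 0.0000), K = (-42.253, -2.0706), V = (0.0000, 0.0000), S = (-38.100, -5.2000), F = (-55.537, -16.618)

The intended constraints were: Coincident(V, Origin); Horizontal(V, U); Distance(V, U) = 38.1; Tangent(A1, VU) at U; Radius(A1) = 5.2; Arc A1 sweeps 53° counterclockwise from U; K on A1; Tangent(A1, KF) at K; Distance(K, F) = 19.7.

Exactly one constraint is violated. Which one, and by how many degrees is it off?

Tangent(A1, KF) at K — off by 5.40°.

V = (0.00, 0.00) ✓; V.y = 0.00, U.y = 0.00 ✓; |VU| = 38.10 ✓; ∠(SU, UV) = 90.00° ✓; |SU| = 5.200 ✓; bearing(S→K) − bearing(S→U) = 53.00° ✓; |SK| = 5.200 ✓; ∠(SK, KF) = 95.40° ✗; |KF| = 19.70 ✓.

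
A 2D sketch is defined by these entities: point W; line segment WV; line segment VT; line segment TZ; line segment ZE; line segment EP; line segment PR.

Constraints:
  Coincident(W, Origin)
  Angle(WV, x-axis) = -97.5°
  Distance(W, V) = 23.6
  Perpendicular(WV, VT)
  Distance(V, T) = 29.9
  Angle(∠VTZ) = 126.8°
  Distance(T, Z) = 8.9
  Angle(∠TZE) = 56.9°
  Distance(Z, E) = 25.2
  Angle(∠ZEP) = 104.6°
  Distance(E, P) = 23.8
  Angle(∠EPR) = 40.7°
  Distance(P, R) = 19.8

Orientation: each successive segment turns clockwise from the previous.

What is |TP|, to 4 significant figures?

30.60

∠TZE = 56.9° gives ZE at -3.800° from the x-axis; with |ZE| = 25.2, E = (-11.94, -13.40). ∠ZEP = 104.6° gives EP at -79.20° from the x-axis; with |EP| = 23.8, P = (-7.476, -36.78). Then |TP| = |P − T| = 30.60.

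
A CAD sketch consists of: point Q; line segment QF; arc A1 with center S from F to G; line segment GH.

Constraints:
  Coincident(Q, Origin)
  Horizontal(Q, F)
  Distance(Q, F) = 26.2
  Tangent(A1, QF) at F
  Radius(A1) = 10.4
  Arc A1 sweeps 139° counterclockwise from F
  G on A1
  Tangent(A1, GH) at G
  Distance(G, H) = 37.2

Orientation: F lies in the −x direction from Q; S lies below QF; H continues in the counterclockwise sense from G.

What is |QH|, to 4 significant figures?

42.94

Q is at the origin; Q and F share the same y with |QF| = 26.2 and F on the −x side, so F = (-26.20, 0.000). A1 meets QF tangentially, so SF is at right angles to QF, so S = F + (0, -10.4) = (-26.20, -10.40). On A1, F sits at bearing 90° from S; a 139° counterclockwise sweep puts G at bearing 229°, so G = S + 10.4·(cos 229°, sin 229°) = (-33.02, -18.25). Since A1 is tangent to GH there, SG ⟂ GH, so GH runs along (−sin 229°, cos 229°); with |GH| = 37.2, H = (-4.948, -42.65). Then |QH| = |H − Q| = 42.94.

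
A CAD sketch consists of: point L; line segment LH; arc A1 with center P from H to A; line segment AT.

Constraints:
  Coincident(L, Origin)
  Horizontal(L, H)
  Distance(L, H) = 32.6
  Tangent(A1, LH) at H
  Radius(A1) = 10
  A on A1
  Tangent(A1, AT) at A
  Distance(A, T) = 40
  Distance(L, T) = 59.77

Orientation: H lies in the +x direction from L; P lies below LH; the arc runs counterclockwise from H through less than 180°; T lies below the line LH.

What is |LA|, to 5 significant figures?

25.774

L is at the origin; LH is horizontal with |LH| = 32.6 and H on the +x side, so H = (32.600, 0.0000). Tangency of A1 to LH means the radius PH is perpendicular to LH, so P = H + (0, -10) = (32.600, -10.000). Since PA ⟂ AT (tangency), |PT| = √(10.0² + 40.0²) = 41.231 regardless of where A sits on A1. So T lies on both circle(L, 59.77) and circle(P, 41.231); the below-LH intersection is T = (30.849, -51.194). A is the foot of the tangent from T: A = (22.804, -12.011).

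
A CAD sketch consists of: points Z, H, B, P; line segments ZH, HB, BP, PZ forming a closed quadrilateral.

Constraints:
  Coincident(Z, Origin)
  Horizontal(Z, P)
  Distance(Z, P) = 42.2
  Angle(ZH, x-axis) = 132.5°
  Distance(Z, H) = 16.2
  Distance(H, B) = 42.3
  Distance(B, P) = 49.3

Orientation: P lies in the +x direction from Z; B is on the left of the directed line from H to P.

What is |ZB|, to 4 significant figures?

46.47

Checks: |HB| = 42.30 ✓; |BP| = 49.30 ✓.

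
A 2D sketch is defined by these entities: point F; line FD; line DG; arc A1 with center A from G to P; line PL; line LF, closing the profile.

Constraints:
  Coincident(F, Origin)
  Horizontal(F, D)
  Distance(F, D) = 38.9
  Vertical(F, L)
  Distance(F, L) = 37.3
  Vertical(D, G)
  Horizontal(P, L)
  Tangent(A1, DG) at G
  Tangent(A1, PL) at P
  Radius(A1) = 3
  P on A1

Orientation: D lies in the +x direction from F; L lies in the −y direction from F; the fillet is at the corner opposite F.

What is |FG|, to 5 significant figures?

51.862

The virtual corner opposite F is at (38.900, -37.300). Since A1 is tangent to DG there, AG ⟂ DG and the tangent condition forces AP to be normal to PL, with radius 3.0, so the center A sits 3.0 in from both sides at A = (35.900, -34.300). That places the tangent points at G = (38.900, -34.300) on DG and P = (35.900, -37.300) on PL. Then |FG| = |G − F| = 51.862.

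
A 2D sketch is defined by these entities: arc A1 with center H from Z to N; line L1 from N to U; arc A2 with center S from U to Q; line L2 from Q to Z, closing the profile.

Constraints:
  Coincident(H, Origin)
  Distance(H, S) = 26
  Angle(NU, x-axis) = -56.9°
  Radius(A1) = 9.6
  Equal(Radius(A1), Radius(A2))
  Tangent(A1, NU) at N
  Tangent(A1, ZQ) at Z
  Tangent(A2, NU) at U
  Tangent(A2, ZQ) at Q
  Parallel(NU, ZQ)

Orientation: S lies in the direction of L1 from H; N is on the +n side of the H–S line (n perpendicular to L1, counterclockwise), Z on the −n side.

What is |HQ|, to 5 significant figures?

27.716

Tangency of A1 to both parallel lines with radius 9.6 puts N and Z at H ± 9.6·n: N = (8.0421, 5.2426), Z = (-8.0421, -5.2426). Equal radii place U and Q the same way about S: U = S + 9.6·n = (22.241, -16.538), Q = S − 9.6·n = (6.1566, -27.023). Then |HQ| = |Q − H| = 27.716.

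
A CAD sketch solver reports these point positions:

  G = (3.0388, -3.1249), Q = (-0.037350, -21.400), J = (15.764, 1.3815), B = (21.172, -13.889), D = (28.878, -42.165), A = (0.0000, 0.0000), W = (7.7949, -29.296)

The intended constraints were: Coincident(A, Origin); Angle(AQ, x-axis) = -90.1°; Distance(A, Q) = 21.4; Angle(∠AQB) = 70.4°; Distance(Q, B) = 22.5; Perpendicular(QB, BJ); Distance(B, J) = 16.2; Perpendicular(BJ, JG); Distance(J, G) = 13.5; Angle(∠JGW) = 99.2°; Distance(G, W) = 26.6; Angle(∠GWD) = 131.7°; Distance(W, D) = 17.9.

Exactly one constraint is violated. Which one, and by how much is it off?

Distance(W, D) = 17.9 — off by 6.80.

A = (0.00, 0.00) ✓; AQ at -90.10° ✓; |AQ| = 21.40 ✓; ∠AQB = 70.40° ✓; |QB| = 22.50 ✓; ∠(QB, BJ) = 90.00° ✓; |BJ| = 16.20 ✓; ∠(BJ, JG) = 90.00° ✓; |JG| = 13.50 ✓; ∠JGW = 99.20° ✓; |GW| = 26.60 ✓; ∠GWD = 131.7° ✓; |WD| = 24.70 ✗.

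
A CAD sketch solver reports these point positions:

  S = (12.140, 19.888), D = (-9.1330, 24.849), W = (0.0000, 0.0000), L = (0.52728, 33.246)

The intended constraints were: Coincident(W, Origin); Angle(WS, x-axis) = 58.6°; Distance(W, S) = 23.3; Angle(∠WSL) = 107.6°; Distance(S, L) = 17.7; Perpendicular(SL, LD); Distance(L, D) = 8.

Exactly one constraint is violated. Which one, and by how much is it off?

Distance(L, D) = 8 — off by 4.80.

W = (0.00, 0.00) ✓; WS at 58.60° ✓; |WS| = 23.30 ✓; ∠WSL = 107.6° ✓; |SL| = 17.70 ✓; ∠(SL, LD) = 90.00° ✓; |LD| = 12.80 ✗.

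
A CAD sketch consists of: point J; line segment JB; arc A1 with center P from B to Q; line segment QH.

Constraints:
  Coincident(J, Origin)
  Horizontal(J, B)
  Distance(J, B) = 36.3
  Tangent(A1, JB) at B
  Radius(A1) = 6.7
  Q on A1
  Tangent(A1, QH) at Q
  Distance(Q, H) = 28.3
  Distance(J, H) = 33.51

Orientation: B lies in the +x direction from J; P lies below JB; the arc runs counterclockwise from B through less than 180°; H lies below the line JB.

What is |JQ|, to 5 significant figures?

30.571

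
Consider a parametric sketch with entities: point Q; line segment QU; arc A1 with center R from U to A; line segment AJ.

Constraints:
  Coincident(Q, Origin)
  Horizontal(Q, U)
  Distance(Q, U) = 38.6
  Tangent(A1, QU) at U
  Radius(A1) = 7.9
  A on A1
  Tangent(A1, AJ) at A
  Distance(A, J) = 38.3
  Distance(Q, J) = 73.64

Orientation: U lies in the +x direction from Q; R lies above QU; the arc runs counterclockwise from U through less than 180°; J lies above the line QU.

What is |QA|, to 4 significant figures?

45.90

Q is at the origin; Q and U share the same y with |QU| = 38.6 and U on the +x side, so U = (38.60, 0.000). A1 meets QU tangentially, so RU is at right angles to QU, so R = U + (0, 7.9) = (38.60, 7.900). Since RA ⟂ AJ (tangency), |RJ| = √(7.9² + 38.3²) = 39.11 regardless of where A sits on A1. So J lies on both circle(Q, 73.64) and circle(R, 39.11); the above-QU intersection is J = (62.61, 38.77). A is the foot of the tangent from J: A = (45.69, 4.410).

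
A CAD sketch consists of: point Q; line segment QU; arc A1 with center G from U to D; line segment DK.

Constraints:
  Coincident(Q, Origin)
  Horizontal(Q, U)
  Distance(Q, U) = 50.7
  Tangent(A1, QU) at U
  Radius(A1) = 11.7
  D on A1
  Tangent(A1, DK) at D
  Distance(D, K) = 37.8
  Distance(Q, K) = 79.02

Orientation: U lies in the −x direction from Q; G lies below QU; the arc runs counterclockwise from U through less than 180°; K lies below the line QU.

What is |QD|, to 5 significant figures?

63.544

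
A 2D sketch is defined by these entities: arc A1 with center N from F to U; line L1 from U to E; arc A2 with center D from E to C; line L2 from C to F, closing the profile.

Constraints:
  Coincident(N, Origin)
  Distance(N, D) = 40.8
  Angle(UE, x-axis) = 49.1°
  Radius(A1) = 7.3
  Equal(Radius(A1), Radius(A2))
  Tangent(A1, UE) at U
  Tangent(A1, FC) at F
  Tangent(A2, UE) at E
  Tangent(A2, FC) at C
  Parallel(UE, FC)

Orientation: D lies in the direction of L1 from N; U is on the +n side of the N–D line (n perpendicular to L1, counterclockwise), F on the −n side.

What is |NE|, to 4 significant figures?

41.45

The slot axis is L1's direction at 49.1°, so u = (cos 49.1°, sin 49.1°) = (0.6547, 0.7559) and n = (−sin 49.1°, cos 49.1°) = (-0.7559, 0.6547). N is at the origin and D lies 40.8 along u from N, so D = 40.8·u = (26.71, 30.84). Tangency of A1 to both parallel lines with radius 7.3 puts U and F at N ± 7.3·n: U = (-5.518, 4.780), F = (5.518, -4.780). Equal radii place E and C the same way about D: E = D + 7.3·n = (21.20, 35.62), C = D − 7.3·n = (32.23, 26.06). Then |NE| = |E − N| = 41.45.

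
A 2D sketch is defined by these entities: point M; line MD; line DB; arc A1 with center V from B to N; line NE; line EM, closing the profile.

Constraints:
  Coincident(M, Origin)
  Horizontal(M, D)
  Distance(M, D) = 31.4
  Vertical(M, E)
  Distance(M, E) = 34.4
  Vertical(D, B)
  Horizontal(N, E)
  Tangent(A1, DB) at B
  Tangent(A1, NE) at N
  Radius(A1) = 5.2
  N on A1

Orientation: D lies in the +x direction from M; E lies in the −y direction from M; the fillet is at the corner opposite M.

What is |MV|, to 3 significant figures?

39.2

M and E share the same x with |ME| = 34.4 and E on the −y side, so E = (0.00, -34.4). The virtual corner opposite M is at (31.4, -34.4). The tangent condition forces VB to be normal to DB and tangency of A1 to NE means the radius VN is perpendicular to NE, with radius 5.2, so the center V sits 5.2 in from both sides at V = (26.2, -29.2). Then |MV| = |V − M| = 39.2.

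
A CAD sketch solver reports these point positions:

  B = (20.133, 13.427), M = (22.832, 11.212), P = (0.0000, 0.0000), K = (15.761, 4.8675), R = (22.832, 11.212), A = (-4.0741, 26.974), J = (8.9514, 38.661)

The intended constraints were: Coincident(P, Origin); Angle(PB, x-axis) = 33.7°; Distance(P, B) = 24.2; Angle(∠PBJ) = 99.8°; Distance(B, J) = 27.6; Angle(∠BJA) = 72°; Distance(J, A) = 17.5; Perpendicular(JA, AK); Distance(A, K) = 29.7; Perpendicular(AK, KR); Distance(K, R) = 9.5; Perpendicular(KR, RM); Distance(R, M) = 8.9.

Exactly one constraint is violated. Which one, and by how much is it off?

Distance(R, M) = 8.9 — off by 8.90.

P = (0.00, 0.00) ✓; PB at 33.70° ✓; |PB| = 24.20 ✓; ∠PBJ = 99.80° ✓; |BJ| = 27.60 ✓; ∠BJA = 72.00° ✓; |JA| = 17.50 ✓; ∠(JA, AK) = 90.00° ✓; |AK| = 29.70 ✓; ∠(AK, KR) = 90.00° ✓; |KR| = 9.500 ✓; ∠(KR, RM) = 90.00° ✓; |RM| = 0.000 ✗.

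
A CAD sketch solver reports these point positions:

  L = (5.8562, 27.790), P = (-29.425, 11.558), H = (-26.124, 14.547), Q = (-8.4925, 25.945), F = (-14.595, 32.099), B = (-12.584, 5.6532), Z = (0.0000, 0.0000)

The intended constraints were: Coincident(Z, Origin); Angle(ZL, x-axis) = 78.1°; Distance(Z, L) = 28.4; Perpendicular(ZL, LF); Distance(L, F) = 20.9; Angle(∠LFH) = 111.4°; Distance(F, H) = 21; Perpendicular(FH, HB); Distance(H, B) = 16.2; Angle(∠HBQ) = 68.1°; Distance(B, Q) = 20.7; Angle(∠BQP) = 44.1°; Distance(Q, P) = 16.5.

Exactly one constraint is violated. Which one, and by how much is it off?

Distance(Q, P) = 16.5 — off by 8.90.

Z = (0.00, 0.00) ✓; ZL at 78.10° ✓; |ZL| = 28.40 ✓; ∠(ZL, LF) = 90.00° ✓; |LF| = 20.90 ✓; ∠LFH = 111.4° ✓; |FH| = 21.00 ✓; ∠(FH, HB) = 90.00° ✓; |HB| = 16.20 ✓; ∠HBQ = 68.10° ✓; |BQ| = 20.70 ✓; ∠BQP = 44.10° ✓; |QP| = 25.40 ✗.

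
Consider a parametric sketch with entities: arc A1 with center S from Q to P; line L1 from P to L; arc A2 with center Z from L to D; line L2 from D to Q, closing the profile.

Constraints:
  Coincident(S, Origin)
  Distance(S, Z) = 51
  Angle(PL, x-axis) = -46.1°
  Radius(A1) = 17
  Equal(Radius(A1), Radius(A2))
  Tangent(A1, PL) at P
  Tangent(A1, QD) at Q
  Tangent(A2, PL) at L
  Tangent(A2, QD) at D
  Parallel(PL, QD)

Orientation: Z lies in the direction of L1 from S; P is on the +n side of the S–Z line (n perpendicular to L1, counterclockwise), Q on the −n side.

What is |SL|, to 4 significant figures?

53.76

The slot axis is L1's direction at -46.1°, so u = (cos -46.1°, sin -46.1°) = (0.6934, -0.7206) and n = (−sin -46.1°, cos -46.1°) = (0.7206, 0.6934). S is at the origin and Z lies 51.0 along u from S, so Z = 51.0·u = (35.36, -36.75). Tangency of A1 to both parallel lines with radius 17.0 puts P and Q at S ± 17.0·n: P = (12.25, 11.79), Q = (-12.25, -11.79). Equal radii place L and D the same way about Z: L = Z + 17.0·n = (47.61, -24.96), D = Z − 17.0·n = (23.11, -48.54). Then |SL| = |L − S| = 53.76.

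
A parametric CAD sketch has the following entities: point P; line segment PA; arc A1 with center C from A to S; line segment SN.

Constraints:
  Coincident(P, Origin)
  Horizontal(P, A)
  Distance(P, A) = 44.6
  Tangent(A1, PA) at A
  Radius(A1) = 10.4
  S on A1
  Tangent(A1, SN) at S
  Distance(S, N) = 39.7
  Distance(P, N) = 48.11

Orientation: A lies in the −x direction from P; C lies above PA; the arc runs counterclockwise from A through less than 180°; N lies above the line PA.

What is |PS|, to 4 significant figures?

35.54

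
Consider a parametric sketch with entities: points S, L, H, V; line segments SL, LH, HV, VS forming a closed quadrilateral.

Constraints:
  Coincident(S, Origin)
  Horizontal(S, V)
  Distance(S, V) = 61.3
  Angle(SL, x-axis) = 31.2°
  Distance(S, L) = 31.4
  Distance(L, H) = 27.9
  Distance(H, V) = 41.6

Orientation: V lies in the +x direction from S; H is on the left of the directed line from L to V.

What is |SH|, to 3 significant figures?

58.4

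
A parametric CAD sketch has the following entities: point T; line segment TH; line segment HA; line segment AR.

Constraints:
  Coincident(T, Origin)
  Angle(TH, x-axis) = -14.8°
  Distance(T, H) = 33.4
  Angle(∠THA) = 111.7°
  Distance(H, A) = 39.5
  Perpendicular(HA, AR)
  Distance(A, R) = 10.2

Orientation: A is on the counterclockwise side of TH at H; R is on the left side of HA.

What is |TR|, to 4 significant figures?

55.88

T is at the origin; TH runs at -14.8° with length 33.4, so H = 33.4·(cos -14.8°, sin -14.8°) = (32.29, -8.532). ∠THA = 111.7°, so HA runs at -14.8° + (180° − 111.7°) = 53.50° from the x-axis; with |HA| = 39.5, A = H + 39.5·(cos 53.50°, sin 53.50°) = (55.79, 23.22). HA ⟂ AR; with |AR| = 10.2 on the left of HA, R = A + 10.2·(-0.8039, 0.5948) = (47.59, 29.29). Then |TR| = |R − T| = 55.88.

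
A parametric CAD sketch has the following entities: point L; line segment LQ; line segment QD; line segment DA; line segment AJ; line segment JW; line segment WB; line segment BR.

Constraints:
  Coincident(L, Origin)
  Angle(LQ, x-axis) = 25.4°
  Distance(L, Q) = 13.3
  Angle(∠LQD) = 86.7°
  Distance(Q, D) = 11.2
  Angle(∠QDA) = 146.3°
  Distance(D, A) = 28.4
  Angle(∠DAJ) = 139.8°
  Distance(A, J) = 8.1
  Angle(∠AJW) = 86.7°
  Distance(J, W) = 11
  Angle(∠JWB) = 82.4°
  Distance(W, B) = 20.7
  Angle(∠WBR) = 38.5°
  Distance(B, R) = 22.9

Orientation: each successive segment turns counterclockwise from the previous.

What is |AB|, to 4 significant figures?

14.67

L is at the origin; LQ runs at 25.4° with length 13.3, so Q = (12.01, 5.705). ∠LQD = 86.7° gives QD at 118.7° from the x-axis; with |QD| = 11.2, D = (6.636, 15.53). ∠QDA = 146.3° gives DA at 152.4° from the x-axis; with |DA| = 28.4, A = (-18.53, 28.69). ∠DAJ = 139.8° gives AJ at -167.4° from the x-axis; with |AJ| = 8.1, J = (-26.44, 26.92). ∠AJW = 86.7° gives JW at -74.10° from the x-axis; with |JW| = 11.0, W = (-23.42, 16.34). ∠JWB = 82.4° gives WB at 23.50° from the x-axis; with |WB| = 20.7, B = (-4.441, 24.59). Then |AB| = |B − A| = 14.67.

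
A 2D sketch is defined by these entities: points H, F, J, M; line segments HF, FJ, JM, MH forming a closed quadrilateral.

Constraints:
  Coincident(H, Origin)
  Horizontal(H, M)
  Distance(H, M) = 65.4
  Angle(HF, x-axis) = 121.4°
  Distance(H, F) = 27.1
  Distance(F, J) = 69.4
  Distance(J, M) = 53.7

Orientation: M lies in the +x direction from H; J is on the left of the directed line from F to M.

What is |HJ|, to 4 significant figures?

71.13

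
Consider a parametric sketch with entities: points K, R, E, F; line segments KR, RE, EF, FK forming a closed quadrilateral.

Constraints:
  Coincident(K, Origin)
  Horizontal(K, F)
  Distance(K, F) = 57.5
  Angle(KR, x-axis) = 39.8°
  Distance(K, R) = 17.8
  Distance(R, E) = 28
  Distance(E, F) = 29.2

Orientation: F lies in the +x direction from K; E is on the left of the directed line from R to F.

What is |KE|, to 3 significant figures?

45.4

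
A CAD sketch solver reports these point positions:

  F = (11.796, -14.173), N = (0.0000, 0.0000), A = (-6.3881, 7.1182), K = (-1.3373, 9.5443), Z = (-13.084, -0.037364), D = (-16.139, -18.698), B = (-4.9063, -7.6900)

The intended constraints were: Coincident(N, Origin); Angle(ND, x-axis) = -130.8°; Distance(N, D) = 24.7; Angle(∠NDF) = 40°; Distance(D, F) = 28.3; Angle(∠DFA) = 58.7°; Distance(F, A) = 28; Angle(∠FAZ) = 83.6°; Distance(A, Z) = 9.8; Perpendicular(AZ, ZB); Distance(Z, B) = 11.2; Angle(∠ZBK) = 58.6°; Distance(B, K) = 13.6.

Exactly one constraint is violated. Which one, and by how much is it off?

Distance(B, K) = 13.6 — off by 4.00.

N = (0.00, 0.00) ✓; ND at -130.8° ✓; |ND| = 24.70 ✓; ∠NDF = 40.00° ✓; |DF| = 28.30 ✓; ∠DFA = 58.70° ✓; |FA| = 28.00 ✓; ∠FAZ = 83.60° ✓; |AZ| = 9.800 ✓; ∠(AZ, ZB) = 90.00° ✓; |ZB| = 11.20 ✓; ∠ZBK = 58.60° ✓; |BK| = 17.60 ✗.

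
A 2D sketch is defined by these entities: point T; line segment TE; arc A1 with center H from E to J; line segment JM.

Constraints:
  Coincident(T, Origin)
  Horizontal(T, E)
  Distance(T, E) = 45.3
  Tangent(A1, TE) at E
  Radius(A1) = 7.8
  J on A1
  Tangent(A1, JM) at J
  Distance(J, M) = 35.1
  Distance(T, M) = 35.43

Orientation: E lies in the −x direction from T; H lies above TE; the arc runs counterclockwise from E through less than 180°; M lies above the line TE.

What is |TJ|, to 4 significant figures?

39.25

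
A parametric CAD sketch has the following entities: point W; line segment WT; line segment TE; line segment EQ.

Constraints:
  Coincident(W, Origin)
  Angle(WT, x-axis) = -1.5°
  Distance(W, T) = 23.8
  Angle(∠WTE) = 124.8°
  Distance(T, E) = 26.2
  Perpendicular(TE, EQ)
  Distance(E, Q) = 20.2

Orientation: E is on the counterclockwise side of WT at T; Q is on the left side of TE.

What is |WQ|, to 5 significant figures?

39.788

∠WTE = 124.8°, so TE runs at -1.5° + (180° − 124.8°) = 53.700° from the x-axis; with |TE| = 26.2, E = T + 26.2·(cos 53.700°, sin 53.700°) = (39.303, 20.492). TE is perpendicular to EQ; with |EQ| = 20.2 on the left of TE, Q = E + 20.2·(-0.80593, 0.59201) = (23.023, 32.451). Then |WQ| = |Q − W| = 39.788.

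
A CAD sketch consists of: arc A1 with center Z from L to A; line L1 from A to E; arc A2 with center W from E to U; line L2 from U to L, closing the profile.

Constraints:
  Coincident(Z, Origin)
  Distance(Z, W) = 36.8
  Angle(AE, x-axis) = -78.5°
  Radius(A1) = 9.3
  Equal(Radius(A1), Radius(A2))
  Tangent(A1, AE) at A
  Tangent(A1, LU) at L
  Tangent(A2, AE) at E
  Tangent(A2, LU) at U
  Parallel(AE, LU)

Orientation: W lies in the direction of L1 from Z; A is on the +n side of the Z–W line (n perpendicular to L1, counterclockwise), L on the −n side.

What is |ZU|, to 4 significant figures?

37.96

The slot axis is L1's direction at -78.5°, so u = (cos -78.5°, sin -78.5°) = (0.1994, -0.9799) and n = (−sin -78.5°, cos -78.5°) = (0.9799, 0.1994). Z is at the origin and W lies 36.8 along u from Z, so W = 36.8·u = (7.337, -36.06). Tangency of A1 to both parallel lines with radius 9.3 puts A and L at Z ± 9.3·n: A = (9.113, 1.854), L = (-9.113, -1.854). Equal radii place E and U the same way about W: E = W + 9.3·n = (16.45, -34.21), U = W − 9.3·n = (-1.777, -37.92). Then |ZU| = |U − Z| = 37.96.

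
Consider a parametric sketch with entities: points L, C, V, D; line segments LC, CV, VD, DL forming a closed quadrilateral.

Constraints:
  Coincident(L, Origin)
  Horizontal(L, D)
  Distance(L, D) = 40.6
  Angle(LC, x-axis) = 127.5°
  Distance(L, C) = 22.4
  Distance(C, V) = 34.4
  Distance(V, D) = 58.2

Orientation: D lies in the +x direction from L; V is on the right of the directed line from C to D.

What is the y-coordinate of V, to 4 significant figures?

-16.59

Checks: |CV| = 34.40 ✓; |VD| = 58.20 ✓.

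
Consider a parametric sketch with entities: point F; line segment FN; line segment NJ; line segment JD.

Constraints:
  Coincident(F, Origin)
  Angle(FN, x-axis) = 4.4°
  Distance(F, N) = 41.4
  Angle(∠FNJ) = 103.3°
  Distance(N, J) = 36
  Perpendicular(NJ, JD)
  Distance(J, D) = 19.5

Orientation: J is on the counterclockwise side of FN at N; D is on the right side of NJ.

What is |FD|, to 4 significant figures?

75.15

F is at the origin; FN runs at 4.4° with length 41.4, so N = 41.4·(cos 4.4°, sin 4.4°) = (41.28, 3.176). ∠FNJ = 103.3°, so NJ runs at 4.4° + (180° − 103.3°) = 81.10° from the x-axis; with |NJ| = 36.0, J = N + 36.0·(cos 81.10°, sin 81.10°) = (46.85, 38.74). NJ ⟂ JD; with |JD| = 19.5 on the right of NJ, D = J + 19.5·(0.9880, -0.1547) = (66.11, 35.73). Then |FD| = |D − F| = 75.15.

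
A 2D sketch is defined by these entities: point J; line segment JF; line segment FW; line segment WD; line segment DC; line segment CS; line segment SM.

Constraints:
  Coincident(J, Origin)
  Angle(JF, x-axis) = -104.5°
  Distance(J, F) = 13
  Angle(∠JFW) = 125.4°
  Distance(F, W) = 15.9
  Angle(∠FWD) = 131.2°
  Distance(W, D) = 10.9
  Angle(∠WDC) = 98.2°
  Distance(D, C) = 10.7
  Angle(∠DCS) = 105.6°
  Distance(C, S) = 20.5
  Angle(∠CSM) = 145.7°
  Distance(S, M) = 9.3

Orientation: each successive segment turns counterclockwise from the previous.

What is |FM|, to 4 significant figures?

7.219

J is at the origin; JF runs at -104.5° with length 13.0, so F = (-3.255, -12.59). ∠JFW = 125.4° gives FW at -49.90° from the x-axis; with |FW| = 15.9, W = (6.987, -24.75). ∠FWD = 131.2° gives WD at -1.100° from the x-axis; with |WD| = 10.9, D = (17.88, -24.96). ∠WDC = 98.2° gives DC at 80.70° from the x-axis; with |DC| = 10.7, C = (19.61, -14.40). ∠DCS = 105.6° gives CS at 155.1° from the x-axis; with |CS| = 20.5, S = (1.019, -5.767). ∠CSM = 145.7° gives SM at -170.6° from the x-axis; with |SM| = 9.3, M = (-8.156, -7.286). Then |FM| = |M − F| = 7.219.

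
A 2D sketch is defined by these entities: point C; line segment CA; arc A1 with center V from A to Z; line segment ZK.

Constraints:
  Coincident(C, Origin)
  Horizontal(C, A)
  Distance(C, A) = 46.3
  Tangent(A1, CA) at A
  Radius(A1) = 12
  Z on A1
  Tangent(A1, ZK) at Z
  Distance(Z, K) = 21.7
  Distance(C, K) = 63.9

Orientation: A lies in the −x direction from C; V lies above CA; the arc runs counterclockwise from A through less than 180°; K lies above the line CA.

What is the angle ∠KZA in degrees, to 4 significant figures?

112.9°

Checks: |VZ| = 12.00 ✓; ∠(VZ, ZK) = 90.00° ✓; |ZK| = 21.70 ✓; |CK| = 63.90 ✓.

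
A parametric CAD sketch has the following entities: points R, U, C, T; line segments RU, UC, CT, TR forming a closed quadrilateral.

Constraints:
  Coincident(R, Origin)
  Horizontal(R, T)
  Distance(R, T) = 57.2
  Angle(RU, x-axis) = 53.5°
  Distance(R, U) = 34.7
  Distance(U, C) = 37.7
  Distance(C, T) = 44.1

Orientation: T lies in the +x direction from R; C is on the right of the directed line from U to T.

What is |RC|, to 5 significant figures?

16.833

Checks: R = (0.00, 0.00) ✓; |UC| = 37.70 ✓; |CT| = 44.10 ✓.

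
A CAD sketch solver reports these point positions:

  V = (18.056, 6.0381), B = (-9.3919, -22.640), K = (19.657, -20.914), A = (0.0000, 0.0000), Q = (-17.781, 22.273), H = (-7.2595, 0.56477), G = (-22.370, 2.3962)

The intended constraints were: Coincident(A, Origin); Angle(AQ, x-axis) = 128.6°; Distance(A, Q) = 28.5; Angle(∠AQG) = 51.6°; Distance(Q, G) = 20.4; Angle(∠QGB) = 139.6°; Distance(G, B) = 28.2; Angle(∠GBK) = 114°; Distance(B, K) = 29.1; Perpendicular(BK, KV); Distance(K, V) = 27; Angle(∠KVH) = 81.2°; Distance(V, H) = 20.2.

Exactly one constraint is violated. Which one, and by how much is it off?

Distance(V, H) = 20.2 — off by 5.70.

A = (0.00, 0.00) ✓; AQ at 128.6° ✓; |AQ| = 28.50 ✓; ∠AQG = 51.60° ✓; |QG| = 20.40 ✓; ∠QGB = 139.6° ✓; |GB| = 28.20 ✓; ∠GBK = 114.0° ✓; |BK| = 29.10 ✓; ∠(BK, KV) = 90.00° ✓; |KV| = 27.00 ✓; ∠KVH = 81.20° ✓; |VH| = 25.90 ✗.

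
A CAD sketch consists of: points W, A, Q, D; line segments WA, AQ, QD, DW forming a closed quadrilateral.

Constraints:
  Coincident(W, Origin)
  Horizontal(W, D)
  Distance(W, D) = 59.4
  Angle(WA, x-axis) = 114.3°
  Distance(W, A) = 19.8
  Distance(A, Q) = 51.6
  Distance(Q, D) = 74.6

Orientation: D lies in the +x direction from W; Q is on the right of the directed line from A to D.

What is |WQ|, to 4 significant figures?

34.32

Checks: |AQ| = 51.60 ✓; |QD| = 74.60 ✓.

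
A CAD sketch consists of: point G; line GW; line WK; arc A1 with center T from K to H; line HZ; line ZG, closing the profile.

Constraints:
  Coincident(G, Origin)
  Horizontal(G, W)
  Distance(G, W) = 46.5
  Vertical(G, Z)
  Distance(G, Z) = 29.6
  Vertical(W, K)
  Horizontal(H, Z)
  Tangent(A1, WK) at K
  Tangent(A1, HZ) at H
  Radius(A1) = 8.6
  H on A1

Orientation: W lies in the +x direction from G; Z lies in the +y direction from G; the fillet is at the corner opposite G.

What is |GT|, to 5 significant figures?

43.329

G is at the origin; GW is horizontal with |GW| = 46.5 and W on the +x side, so W = (46.500, 0.0000). G and Z share the same x with |GZ| = 29.6 and Z on the +y side, so Z = (0.0000, 29.600). The virtual corner opposite G is at (46.500, 29.600). Since A1 is tangent to WK there, TK ⟂ WK and the tangent condition forces TH to be normal to HZ, with radius 8.6, so the center T sits 8.6 in from both sides at T = (37.900, 21.000). Then |GT| = |T − G| = 43.329.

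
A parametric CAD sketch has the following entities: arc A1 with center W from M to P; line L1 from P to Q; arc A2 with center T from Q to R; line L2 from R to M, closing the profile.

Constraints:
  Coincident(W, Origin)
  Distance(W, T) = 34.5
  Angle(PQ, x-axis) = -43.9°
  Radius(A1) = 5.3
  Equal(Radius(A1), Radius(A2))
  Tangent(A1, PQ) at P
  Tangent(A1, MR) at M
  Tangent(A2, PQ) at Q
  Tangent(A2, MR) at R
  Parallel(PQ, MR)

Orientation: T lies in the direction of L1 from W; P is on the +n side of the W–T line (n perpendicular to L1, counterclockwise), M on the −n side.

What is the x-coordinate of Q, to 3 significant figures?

28.5

The slot axis is L1's direction at -43.9°, so u = (cos -43.9°, sin -43.9°) = (0.721, -0.693) and n = (−sin -43.9°, cos -43.9°) = (0.693, 0.721). W is at the origin and T lies 34.5 along u from W, so T = 34.5·u = (24.9, -23.9). Tangency of A1 to both parallel lines with radius 5.3 puts P and M at W ± 5.3·n: P = (3.68, 3.82), M = (-3.68, -3.82). Equal radii place Q and R the same way about T: Q = T + 5.3·n = (28.5, -20.1), R = T − 5.3·n = (21.2, -27.7). So Q.x = 28.5.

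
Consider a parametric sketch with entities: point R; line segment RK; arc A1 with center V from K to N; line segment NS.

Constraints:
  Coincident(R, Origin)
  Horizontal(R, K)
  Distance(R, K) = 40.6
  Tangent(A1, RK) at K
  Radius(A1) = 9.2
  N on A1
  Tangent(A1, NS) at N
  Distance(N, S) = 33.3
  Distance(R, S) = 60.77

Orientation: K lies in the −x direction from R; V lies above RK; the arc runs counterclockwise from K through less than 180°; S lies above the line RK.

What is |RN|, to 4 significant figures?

34.06

R is at the origin; R and K share the same y with |RK| = 40.6 and K on the −x side, so K = (-40.60, 0.000). The tangent condition forces VK to be normal to RK, so V = K + (0, 9.2) = (-40.60, 9.200). Since VN ⟂ NS (tangency), |VS| = √(9.2² + 33.3²) = 34.55 regardless of where N sits on A1. So S lies on both circle(R, 60.77) and circle(V, 34.55); the above-RK intersection is S = (-42.22, 43.71). N is the foot of the tangent from S: N = (-31.86, 12.06).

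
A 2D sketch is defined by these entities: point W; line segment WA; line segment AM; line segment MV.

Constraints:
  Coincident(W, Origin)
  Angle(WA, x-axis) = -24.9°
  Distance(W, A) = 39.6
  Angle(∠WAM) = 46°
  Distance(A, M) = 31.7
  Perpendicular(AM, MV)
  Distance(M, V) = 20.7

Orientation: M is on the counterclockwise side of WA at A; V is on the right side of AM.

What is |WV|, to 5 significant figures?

49.364

W is at the origin; WA runs at -24.9° with length 39.6, so A = 39.6·(cos -24.9°, sin -24.9°) = (35.919, -16.673). ∠WAM = 46.0°, so AM runs at -24.9° + (180° − 46.0°) = 109.10° from the x-axis; with |AM| = 31.7, M = A + 31.7·(cos 109.10°, sin 109.10°) = (25.546, 13.282). AM ⟂ MV; with |MV| = 20.7 on the right of AM, V = M + 20.7·(0.94495, 0.32722) = (45.107, 20.055). Then |WV| = |V − W| = 49.364.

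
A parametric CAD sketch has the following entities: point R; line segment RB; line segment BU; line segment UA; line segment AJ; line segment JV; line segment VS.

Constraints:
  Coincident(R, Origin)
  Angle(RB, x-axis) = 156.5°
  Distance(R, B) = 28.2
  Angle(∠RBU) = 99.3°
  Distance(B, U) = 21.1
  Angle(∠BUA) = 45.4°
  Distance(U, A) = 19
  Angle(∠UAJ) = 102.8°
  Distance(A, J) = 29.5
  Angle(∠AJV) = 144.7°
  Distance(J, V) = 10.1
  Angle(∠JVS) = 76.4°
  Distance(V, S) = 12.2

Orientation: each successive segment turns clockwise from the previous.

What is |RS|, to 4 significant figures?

41.38

∠AJV = 144.7° gives JV at -171.3° from the x-axis; with |JV| = 10.1, V = (-42.05, -6.572). ∠JVS = 76.4° gives VS at 85.10° from the x-axis; with |VS| = 12.2, S = (-41.00, 5.583). Then |RS| = |S − R| = 41.38.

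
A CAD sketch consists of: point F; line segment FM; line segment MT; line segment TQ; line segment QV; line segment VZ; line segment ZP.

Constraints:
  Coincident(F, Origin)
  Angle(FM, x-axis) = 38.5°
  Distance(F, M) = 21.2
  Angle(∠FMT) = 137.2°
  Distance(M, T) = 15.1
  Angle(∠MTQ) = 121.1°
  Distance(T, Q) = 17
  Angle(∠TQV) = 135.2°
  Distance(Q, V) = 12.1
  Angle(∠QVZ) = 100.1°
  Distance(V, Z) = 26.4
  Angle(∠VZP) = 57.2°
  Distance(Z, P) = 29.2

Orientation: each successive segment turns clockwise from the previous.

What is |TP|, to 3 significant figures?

3.31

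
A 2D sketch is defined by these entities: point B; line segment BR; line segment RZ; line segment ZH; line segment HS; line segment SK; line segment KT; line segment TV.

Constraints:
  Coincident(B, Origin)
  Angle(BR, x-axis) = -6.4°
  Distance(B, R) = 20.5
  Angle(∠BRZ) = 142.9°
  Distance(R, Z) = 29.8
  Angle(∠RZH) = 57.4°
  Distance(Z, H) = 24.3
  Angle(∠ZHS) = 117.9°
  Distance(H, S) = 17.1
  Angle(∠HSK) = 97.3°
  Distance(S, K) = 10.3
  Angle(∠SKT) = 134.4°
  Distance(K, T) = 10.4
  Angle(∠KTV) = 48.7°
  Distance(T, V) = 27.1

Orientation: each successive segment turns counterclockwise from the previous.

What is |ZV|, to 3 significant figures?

35.0

B is at the origin; BR runs at -6.4° with length 20.5, so R = (20.4, -2.29). ∠BRZ = 142.9° gives RZ at 30.7° from the x-axis; with |RZ| = 29.8, Z = (46.0, 12.9). ∠RZH = 57.4° gives ZH at 153° from the x-axis; with |ZH| = 24.3, H = (24.3, 23.8). ∠ZHS = 117.9° gives HS at -145° from the x-axis; with |HS| = 17.1, S = (10.3, 13.9). ∠HSK = 97.3° gives SK at -61.9° from the x-axis; with |SK| = 10.3, K = (15.2, 4.86). ∠SKT = 134.4° gives KT at -16.3° from the x-axis; with |KT| = 10.4, T = (25.2, 1.94). ∠KTV = 48.7° gives TV at 115° from the x-axis; with |TV| = 27.1, V = (13.7, 26.5). Then |ZV| = |V − Z| = 35.0.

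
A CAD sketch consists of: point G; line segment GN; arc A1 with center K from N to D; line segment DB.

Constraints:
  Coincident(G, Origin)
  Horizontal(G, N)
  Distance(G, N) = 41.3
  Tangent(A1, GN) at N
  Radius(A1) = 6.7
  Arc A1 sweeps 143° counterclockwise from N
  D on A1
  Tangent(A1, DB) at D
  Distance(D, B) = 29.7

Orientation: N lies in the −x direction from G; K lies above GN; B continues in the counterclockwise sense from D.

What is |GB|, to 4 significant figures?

67.93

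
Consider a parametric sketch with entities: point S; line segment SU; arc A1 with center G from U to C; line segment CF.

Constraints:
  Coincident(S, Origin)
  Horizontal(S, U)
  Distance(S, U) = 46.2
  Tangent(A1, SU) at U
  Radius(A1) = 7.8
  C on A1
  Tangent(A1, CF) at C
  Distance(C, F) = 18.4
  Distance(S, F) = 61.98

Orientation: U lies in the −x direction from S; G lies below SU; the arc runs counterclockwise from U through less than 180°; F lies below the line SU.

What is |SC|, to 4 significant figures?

54.30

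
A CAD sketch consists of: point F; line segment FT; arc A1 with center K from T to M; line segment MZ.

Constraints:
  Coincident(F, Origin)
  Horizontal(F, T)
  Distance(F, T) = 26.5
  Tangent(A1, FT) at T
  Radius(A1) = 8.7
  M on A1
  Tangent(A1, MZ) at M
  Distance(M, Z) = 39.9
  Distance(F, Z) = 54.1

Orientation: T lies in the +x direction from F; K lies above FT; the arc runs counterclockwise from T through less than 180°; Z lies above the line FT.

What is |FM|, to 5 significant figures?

36.592

Checks: |KM| = 8.700 ✓; ∠(KM, MZ) = 90.00° ✓; |MZ| = 39.90 ✓; |FZ| = 54.10 ✓.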